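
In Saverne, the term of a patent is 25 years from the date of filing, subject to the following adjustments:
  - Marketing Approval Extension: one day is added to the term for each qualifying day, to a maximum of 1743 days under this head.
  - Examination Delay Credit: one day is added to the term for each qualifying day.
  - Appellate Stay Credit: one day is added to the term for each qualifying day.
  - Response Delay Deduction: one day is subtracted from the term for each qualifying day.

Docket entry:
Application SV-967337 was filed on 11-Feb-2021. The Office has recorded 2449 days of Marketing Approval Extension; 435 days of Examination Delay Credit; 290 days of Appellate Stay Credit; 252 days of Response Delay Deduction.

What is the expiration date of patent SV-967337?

Base term: filing date + 25 years → 11 February 2046.
Marketing Approval Extension: 2449 days claimed exceeds the 1743-day cap, so +1743 days → 20 November 2050.
Examination Delay Credit: +435 days → 29 January 2052.
Appellate Stay Credit: +290 days → 14 November 2052.
Response Delay Deduction: −252 days → 7 March 2052.

2052-03-07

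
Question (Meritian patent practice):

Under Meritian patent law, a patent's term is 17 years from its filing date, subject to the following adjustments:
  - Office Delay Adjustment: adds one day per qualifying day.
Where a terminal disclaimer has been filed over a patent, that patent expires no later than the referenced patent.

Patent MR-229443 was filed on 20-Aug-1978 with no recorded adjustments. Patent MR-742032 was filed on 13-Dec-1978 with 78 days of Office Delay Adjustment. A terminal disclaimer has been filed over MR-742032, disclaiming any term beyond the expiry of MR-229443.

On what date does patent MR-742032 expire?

1995-08-20

Natural term of MR-742032:
  Base: filing + 17 years → 13 December 1995.
  Office Delay Adjustment: +78 days → 29 February 1996.
Expiry of referenced patent MR-229443:
  Base: filing + 17 years → 20 August 1995.
Terminal disclaimer: MR-742032 expires on the earlier of 29 February 1996 and 20 August 1995.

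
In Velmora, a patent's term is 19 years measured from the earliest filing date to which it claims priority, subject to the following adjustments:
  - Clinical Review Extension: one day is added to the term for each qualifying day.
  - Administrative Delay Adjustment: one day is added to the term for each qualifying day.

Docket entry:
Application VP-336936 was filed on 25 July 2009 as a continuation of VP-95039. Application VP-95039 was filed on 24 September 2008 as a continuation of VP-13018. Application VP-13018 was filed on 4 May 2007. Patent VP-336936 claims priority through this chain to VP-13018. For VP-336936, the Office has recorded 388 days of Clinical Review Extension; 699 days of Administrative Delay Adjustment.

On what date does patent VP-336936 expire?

Earliest priority filing: 4 May 2007.
Base term: 4 May 2007 + 19 years → 4 May 2026.
Clinical Review Extension: +388 days → 27 May 2027.
Administrative Delay Adjustment: +699 days → 25 April 2029.

April 25, 2029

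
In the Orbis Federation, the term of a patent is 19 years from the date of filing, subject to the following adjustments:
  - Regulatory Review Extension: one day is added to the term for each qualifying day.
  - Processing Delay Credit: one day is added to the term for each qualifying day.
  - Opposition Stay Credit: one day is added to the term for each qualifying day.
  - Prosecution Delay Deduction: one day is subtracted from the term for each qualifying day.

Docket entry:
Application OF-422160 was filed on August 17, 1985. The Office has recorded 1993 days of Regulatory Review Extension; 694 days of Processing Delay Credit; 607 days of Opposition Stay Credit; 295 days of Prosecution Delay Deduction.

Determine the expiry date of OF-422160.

November 2, 2012

Base term: filing date + 19 years → 17 August 2004.
Regulatory Review Extension: +1993 days → 31 January 2010.
Processing Delay Credit: +694 days → 26 December 2011.
Opposition Stay Credit: +607 days → 24 August 2013.
Prosecution Delay Deduction: −295 days → 2 November 2012.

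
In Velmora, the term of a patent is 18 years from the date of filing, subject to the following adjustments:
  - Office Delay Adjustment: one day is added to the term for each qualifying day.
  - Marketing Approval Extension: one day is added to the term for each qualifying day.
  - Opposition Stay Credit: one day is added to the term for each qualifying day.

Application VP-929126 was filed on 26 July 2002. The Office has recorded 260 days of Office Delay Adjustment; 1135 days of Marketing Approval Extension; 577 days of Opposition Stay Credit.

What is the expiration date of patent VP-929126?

2025-12-19

Base term: filing date + 18 years → 26 July 2020.
Office Delay Adjustment: +260 days → 12 April 2021.
Marketing Approval Extension: +1135 days → 21 May 2024.
Opposition Stay Credit: +577 days → 19 December 2025.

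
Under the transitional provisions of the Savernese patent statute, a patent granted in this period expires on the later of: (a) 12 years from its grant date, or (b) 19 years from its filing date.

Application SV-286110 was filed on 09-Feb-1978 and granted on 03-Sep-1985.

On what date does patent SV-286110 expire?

September 3, 1997

(a) grant + 12 years → 3 September 1997.
(b) filing + 19 years → 9 February 1997.
Later of the two: 3 September 1997.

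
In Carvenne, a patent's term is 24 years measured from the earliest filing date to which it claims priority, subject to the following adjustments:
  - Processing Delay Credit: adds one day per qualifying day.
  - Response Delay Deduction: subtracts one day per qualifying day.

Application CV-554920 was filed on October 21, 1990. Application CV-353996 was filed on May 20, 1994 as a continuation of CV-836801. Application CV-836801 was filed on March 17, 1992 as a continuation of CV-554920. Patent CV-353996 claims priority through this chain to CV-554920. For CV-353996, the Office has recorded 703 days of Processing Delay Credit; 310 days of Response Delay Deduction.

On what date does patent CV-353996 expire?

November 18, 2015

Earliest priority filing: 21 October 1990.
Base term: 21 October 1990 + 24 years → 21 October 2014.
Processing Delay Credit: +703 days → 23 September 2016.
Response Delay Deduction: −310 days → 18 November 2015.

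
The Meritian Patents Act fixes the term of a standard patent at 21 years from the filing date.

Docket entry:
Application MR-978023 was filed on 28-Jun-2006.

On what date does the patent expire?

2027-06-28

Filing date + 21 years → 28 June 2027.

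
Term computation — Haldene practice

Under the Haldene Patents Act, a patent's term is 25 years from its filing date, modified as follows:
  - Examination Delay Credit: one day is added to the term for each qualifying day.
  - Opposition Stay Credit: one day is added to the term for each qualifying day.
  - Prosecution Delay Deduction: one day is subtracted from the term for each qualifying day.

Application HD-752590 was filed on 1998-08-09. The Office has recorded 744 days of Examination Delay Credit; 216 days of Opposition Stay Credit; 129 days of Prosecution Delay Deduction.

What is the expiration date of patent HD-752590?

Base term: filing date + 25 years → 9 August 2023.
Examination Delay Credit: +744 days → 22 August 2025.
Opposition Stay Credit: +216 days → 26 March 2026.
Prosecution Delay Deduction: −129 days → 17 November 2025.

2025-11-17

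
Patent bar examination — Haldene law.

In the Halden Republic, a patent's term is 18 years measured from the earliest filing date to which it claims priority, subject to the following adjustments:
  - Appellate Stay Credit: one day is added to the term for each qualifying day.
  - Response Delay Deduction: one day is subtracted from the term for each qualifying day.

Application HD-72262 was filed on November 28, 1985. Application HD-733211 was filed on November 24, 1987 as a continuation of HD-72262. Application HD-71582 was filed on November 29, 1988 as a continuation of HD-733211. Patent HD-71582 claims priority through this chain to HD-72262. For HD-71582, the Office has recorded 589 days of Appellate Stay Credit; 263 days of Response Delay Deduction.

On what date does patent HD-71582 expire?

October 19, 2004

Earliest priority filing: 28 November 1985.
Base term: 28 November 1985 + 18 years → 28 November 2003.
Appellate Stay Credit: +589 days → 9 July 2005.
Response Delay Deduction: −263 days → 19 October 2004.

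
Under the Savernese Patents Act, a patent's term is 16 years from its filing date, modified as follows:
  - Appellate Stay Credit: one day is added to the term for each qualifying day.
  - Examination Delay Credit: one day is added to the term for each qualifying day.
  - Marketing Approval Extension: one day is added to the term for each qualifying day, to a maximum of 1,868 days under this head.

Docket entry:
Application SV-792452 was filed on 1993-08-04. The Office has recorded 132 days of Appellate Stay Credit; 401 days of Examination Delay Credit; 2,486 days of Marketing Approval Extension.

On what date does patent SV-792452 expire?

2016-03-01

Base term: filing date + 16 years → 4 August 2009.
Appellate Stay Credit: +132 days → 14 December 2009.
Examination Delay Credit: +401 days → 19 January 2011.
Marketing Approval Extension: 2486 days claimed exceeds the 1868-day cap, so +1868 days → 1 March 2016.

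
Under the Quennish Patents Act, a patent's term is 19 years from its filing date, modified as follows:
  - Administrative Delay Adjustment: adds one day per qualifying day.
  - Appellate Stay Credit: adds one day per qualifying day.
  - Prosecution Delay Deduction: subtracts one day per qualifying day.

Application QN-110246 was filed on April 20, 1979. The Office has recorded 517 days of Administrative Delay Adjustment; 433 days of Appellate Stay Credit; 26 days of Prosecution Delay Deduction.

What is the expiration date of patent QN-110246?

2000-10-30

Base term: filing date + 19 years → 20 April 1998.
Administrative Delay Adjustment: +517 days → 19 September 1999.
Appellate Stay Credit: +433 days → 25 November 2000.
Prosecution Delay Deduction: −26 days → 30 October 2000.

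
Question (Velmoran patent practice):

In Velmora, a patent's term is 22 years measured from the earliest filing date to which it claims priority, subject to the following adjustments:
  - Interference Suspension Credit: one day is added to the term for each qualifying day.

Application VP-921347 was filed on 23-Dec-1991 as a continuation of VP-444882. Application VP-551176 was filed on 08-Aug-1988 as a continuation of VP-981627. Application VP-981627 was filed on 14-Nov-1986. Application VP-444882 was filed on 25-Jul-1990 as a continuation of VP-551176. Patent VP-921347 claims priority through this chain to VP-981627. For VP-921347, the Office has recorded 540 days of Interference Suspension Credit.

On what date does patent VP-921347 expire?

2010-05-08

Earliest priority filing: 14 November 1986.
Base term: 14 November 1986 + 22 years → 14 November 2008.
Interference Suspension Credit: +540 days → 8 May 2010.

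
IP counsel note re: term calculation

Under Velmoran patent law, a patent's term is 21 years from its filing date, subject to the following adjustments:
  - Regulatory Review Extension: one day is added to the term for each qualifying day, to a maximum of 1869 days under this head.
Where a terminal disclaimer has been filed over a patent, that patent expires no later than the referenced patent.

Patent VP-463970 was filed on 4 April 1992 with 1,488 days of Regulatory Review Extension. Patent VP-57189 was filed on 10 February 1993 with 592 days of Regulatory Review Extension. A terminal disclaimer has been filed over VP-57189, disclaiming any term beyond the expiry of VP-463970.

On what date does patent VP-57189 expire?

September 25, 2015

Natural term of VP-57189:
  Base: filing + 21 years → 10 February 2014.
  Regulatory Review Extension: 592 days (within the 1869-day cap) → +592 days → 25 September 2015.
Expiry of referenced patent VP-463970:
  Base: filing + 21 years → 4 April 2013.
  Regulatory Review Extension: 1488 days (within the 1869-day cap) → +1488 days → 1 May 2017.
Terminal disclaimer: VP-57189 expires on the earlier of 25 September 2015 and 1 May 2017.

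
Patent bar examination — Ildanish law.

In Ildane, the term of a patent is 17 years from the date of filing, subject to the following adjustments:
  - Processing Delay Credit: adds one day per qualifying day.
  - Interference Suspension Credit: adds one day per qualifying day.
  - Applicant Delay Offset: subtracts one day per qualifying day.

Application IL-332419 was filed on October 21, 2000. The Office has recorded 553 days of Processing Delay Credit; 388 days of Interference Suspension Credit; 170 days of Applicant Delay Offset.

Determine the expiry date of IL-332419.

2019-12-01

Base term: filing date + 17 years → 21 October 2017.
Processing Delay Credit: +553 days → 27 April 2019.
Interference Suspension Credit: +388 days → 19 May 2020.
Applicant Delay Offset: −170 days → 1 December 2019.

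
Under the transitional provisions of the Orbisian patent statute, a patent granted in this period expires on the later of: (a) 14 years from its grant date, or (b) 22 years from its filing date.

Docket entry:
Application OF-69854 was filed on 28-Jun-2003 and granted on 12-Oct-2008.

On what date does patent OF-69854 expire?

2025-06-28

(a) grant + 14 years → 12 October 2022.
(b) filing + 22 years → 28 June 2025.
Later of the two: 28 June 2025.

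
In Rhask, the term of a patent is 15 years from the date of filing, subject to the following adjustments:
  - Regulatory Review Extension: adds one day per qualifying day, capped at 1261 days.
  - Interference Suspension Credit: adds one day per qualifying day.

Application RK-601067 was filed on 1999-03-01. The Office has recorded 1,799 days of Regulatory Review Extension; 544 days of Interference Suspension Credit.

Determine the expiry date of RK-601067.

Base term: filing date + 15 years → 1 March 2014.
Regulatory Review Extension: 1799 days claimed exceeds the 1261-day cap, so +1261 days → 13 August 2017.
Interference Suspension Credit: +544 days → 8 February 2019.

2019-02-08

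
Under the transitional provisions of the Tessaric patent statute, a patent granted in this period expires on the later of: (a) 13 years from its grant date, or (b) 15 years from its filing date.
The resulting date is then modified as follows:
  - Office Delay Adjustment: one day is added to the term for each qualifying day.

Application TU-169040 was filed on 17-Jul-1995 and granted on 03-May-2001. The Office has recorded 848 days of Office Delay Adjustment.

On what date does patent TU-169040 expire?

(a) grant + 13 years → 3 May 2014.
(b) filing + 15 years → 17 July 2010.
Later of the two: 3 May 2014.
Office Delay Adjustment: +848 days → 28 August 2016.

2016-08-28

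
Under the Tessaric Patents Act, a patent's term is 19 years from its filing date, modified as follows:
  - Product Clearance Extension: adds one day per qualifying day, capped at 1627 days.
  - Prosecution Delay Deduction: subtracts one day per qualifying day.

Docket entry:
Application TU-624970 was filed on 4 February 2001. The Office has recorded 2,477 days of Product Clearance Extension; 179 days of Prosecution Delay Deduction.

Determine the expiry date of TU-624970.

Base term: filing date + 19 years → 4 February 2020.
Product Clearance Extension: 2477 days claimed exceeds the 1627-day cap, so +1627 days → 19 July 2024.
Prosecution Delay Deduction: −179 days → 22 January 2024.

January 22, 2024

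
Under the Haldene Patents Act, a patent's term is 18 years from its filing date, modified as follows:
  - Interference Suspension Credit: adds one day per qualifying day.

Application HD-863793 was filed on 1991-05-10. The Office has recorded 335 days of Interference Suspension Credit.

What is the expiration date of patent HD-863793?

Base term: filing date + 18 years → 10 May 2009.
Interference Suspension Credit: +335 days → 10 April 2010.

2010-04-10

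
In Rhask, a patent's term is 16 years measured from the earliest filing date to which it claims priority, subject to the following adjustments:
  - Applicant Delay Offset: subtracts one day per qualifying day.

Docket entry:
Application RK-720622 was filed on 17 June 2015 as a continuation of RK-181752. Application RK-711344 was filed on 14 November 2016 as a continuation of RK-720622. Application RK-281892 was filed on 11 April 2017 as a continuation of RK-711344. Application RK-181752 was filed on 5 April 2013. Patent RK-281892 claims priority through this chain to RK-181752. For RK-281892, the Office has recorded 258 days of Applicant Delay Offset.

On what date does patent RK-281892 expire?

July 21, 2028

Earliest priority filing: 5 April 2013.
Base term: 5 April 2013 + 16 years → 5 April 2029.
Applicant Delay Offset: −258 days → 21 July 2028.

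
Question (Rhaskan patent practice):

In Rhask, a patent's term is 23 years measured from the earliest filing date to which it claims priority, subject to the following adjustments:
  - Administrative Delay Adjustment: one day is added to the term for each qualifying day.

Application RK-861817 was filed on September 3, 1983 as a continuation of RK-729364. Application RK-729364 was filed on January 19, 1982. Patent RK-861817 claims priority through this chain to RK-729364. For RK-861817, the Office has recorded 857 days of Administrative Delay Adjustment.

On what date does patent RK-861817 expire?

Earliest priority filing: 19 January 1982.
Base term: 19 January 1982 + 23 years → 19 January 2005.
Administrative Delay Adjustment: +857 days → 26 May 2007.

2007-05-26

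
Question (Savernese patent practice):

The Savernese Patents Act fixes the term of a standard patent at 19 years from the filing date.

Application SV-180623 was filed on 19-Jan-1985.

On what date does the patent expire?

Filing date + 19 years → 19 January 2004.

January 19, 2004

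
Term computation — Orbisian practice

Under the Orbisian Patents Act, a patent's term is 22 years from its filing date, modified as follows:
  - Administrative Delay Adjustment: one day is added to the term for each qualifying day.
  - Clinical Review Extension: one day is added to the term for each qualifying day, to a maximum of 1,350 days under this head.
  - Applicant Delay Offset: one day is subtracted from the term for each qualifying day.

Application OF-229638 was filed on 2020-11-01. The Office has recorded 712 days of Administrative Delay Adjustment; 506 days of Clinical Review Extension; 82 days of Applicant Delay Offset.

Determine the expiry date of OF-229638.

Base term: filing date + 22 years → 1 November 2042.
Administrative Delay Adjustment: +712 days → 13 October 2044.
Clinical Review Extension: 506 days (within the 1350-day cap) → +506 days → 3 March 2046.
Applicant Delay Offset: −82 days → 11 December 2045.

December 11, 2045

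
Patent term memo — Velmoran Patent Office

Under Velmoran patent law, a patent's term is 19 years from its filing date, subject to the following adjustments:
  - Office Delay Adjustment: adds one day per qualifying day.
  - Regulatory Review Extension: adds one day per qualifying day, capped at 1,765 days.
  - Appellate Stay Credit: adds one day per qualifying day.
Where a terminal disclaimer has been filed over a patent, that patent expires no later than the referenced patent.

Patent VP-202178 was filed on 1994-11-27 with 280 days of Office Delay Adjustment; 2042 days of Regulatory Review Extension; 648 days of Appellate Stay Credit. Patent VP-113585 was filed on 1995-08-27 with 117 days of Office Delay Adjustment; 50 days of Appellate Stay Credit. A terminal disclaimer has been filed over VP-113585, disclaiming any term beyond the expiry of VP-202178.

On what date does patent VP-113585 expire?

Natural term of VP-113585:
  Base: filing + 19 years → 27 August 2014.
  Office Delay Adjustment: +117 days → 22 December 2014.
  Appellate Stay Credit: +50 days → 10 February 2015.
Expiry of referenced patent VP-202178:
  Base: filing + 19 years → 27 November 2013.
  Office Delay Adjustment: +280 days → 3 September 2014.
  Regulatory Review Extension: 2042 days claimed exceeds the 1765-day cap, so +1765 days → 4 July 2019.
  Appellate Stay Credit: +648 days → 12 April 2021.
Terminal disclaimer: VP-113585 expires on the earlier of 10 February 2015 and 12 April 2021.

2015-02-10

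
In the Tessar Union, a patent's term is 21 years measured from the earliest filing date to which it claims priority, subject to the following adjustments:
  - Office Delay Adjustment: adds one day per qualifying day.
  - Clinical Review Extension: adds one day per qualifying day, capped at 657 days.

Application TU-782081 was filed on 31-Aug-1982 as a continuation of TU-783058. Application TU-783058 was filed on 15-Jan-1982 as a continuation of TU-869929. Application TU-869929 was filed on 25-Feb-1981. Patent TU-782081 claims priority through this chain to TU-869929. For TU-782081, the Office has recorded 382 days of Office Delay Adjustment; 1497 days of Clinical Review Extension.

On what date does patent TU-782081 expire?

Earliest priority filing: 25 February 1981.
Base term: 25 February 1981 + 21 years → 25 February 2002.
Office Delay Adjustment: +382 days → 14 March 2003.
Clinical Review Extension: 1497 days claimed exceeds the 657-day cap, so +657 days → 30 December 2004.

December 30, 2004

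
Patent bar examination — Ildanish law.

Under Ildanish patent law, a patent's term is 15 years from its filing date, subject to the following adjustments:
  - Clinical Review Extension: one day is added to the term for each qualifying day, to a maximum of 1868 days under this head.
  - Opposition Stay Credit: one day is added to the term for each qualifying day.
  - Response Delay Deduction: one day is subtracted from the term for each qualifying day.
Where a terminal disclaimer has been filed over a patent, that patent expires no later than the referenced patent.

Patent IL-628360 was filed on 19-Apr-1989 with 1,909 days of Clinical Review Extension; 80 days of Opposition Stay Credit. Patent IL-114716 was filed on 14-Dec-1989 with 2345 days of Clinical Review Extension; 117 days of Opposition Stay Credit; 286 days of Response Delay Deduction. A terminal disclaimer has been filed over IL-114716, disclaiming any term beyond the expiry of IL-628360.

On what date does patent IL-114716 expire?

Natural term of IL-114716:
  Base: filing + 15 years → 14 December 2004.
  Clinical Review Extension: 2345 days claimed exceeds the 1868-day cap, so +1868 days → 25 January 2010.
  Opposition Stay Credit: +117 days → 22 May 2010.
  Response Delay Deduction: −286 days → 9 August 2009.
Expiry of referenced patent IL-628360:
  Base: filing + 15 years → 19 April 2004.
  Clinical Review Extension: 1909 days claimed exceeds the 1868-day cap, so +1868 days → 31 May 2009.
  Opposition Stay Credit: +80 days → 19 August 2009.
Terminal disclaimer: IL-114716 expires on the earlier of 9 August 2009 and 19 August 2009.

August 9, 2009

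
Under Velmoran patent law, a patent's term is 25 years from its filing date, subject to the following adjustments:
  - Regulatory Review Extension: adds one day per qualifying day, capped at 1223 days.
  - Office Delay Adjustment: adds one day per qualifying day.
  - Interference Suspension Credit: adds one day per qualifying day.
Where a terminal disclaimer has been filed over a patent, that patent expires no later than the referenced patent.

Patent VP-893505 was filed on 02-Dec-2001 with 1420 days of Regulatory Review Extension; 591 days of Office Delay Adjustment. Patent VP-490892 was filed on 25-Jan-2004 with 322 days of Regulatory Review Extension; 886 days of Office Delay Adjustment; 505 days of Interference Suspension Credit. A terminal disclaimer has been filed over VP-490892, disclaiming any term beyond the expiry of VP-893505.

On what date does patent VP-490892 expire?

Natural term of VP-490892:
  Base: filing + 25 years → 25 January 2029.
  Regulatory Review Extension: 322 days (within the 1223-day cap) → +322 days → 13 December 2029.
  Office Delay Adjustment: +886 days → 17 May 2032.
  Interference Suspension Credit: +505 days → 4 October 2033.
Expiry of referenced patent VP-893505:
  Base: filing + 25 years → 2 December 2026.
  Regulatory Review Extension: 1420 days claimed exceeds the 1223-day cap, so +1223 days → 8 April 2030.
  Office Delay Adjustment: +591 days → 20 November 2031.
Terminal disclaimer: VP-490892 expires on the earlier of 4 October 2033 and 20 November 2031.

2031-11-20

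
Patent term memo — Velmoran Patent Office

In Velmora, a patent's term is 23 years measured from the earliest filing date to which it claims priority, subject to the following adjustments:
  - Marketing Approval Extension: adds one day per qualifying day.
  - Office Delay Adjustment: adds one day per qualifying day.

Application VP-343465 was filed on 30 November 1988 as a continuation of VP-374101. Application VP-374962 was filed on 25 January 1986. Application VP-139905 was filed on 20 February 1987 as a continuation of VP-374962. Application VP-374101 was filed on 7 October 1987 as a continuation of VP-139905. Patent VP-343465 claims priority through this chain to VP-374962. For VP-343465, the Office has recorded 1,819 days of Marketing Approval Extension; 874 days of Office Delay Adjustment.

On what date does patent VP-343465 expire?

2016-06-10

Earliest priority filing: 25 January 1986.
Base term: 25 January 1986 + 23 years → 25 January 2009.
Marketing Approval Extension: +1819 days → 18 January 2014.
Office Delay Adjustment: +874 days → 10 June 2016.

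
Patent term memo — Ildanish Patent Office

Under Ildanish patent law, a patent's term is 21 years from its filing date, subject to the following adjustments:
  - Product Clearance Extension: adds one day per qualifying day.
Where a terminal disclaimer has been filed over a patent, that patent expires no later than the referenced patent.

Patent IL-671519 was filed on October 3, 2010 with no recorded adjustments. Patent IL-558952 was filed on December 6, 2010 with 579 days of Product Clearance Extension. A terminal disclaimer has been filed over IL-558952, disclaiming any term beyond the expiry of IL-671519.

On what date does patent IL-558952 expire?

2031-10-03

Natural term of IL-558952:
  Base: filing + 21 years → 6 December 2031.
  Product Clearance Extension: +579 days → 7 July 2033.
Expiry of referenced patent IL-671519:
  Base: filing + 21 years → 3 October 2031.
Terminal disclaimer: IL-558952 expires on the earlier of 7 July 2033 and 3 October 2031.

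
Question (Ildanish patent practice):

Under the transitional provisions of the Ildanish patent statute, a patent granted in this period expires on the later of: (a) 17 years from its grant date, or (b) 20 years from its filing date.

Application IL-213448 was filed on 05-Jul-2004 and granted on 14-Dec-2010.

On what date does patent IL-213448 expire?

(a) grant + 17 years → 14 December 2027.
(b) filing + 20 years → 5 July 2024.
Later of the two: 14 December 2027.

2027-12-14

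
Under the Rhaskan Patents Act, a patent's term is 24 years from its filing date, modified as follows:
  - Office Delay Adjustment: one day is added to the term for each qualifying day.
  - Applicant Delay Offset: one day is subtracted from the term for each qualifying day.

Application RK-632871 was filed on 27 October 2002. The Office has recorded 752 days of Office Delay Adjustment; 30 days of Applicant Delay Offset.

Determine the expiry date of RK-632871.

2028-10-18

Base term: filing date + 24 years → 27 October 2026.
Office Delay Adjustment: +752 days → 17 November 2028.
Applicant Delay Offset: −30 days → 18 October 2028.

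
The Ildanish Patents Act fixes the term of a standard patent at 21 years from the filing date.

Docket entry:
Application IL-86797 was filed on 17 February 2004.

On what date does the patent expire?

February 17, 2025

Filing date + 21 years → 17 February 2025.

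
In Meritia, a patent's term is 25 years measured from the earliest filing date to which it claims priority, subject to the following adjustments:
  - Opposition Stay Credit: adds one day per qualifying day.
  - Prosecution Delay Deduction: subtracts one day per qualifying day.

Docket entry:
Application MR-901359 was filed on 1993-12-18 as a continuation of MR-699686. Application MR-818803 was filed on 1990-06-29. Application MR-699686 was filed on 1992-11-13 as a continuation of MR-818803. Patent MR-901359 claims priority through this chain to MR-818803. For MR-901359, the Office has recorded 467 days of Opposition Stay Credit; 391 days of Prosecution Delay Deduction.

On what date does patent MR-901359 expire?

2015-09-13

Earliest priority filing: 29 June 1990.
Base term: 29 June 1990 + 25 years → 29 June 2015.
Opposition Stay Credit: +467 days → 8 October 2016.
Prosecution Delay Deduction: −391 days → 13 September 2015.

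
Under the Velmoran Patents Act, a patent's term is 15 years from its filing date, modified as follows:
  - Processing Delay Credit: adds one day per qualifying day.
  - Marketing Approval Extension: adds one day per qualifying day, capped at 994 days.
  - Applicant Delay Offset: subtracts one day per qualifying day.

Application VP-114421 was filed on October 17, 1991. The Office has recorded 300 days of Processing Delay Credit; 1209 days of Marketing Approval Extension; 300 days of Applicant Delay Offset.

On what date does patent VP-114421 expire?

Base term: filing date + 15 years → 17 October 2006.
Processing Delay Credit: +300 days → 13 August 2007.
Marketing Approval Extension: 1209 days claimed exceeds the 994-day cap, so +994 days → 3 May 2010.
Applicant Delay Offset: −300 days → 7 July 2009.

July 7, 2009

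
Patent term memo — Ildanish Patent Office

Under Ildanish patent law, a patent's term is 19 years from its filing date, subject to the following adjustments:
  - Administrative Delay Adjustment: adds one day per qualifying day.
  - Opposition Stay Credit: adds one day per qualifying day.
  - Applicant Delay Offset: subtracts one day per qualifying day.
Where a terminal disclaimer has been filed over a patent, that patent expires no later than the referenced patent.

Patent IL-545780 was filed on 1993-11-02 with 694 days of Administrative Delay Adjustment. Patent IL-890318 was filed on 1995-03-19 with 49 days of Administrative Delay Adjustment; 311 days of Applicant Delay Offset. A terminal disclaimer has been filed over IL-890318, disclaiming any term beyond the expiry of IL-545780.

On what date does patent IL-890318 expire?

June 30, 2013

Natural term of IL-890318:
  Base: filing + 19 years → 19 March 2014.
  Administrative Delay Adjustment: +49 days → 7 May 2014.
  Applicant Delay Offset: −311 days → 30 June 2013.
Expiry of referenced patent IL-545780:
  Base: filing + 19 years → 2 November 2012.
  Administrative Delay Adjustment: +694 days → 27 September 2014.
Terminal disclaimer: IL-890318 expires on the earlier of 30 June 2013 and 27 September 2014.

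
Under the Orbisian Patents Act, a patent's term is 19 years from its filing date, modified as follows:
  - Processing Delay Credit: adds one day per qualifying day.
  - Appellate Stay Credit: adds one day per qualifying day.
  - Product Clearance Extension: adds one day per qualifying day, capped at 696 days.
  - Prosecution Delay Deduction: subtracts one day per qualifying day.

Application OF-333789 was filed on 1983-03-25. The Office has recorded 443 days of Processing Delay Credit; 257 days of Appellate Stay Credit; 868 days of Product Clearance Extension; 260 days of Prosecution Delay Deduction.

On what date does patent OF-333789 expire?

Base term: filing date + 19 years → 25 March 2002.
Processing Delay Credit: +443 days → 11 June 2003.
Appellate Stay Credit: +257 days → 23 February 2004.
Product Clearance Extension: 868 days claimed exceeds the 696-day cap, so +696 days → 19 January 2006.
Prosecution Delay Deduction: −260 days → 4 May 2005.

2005-05-04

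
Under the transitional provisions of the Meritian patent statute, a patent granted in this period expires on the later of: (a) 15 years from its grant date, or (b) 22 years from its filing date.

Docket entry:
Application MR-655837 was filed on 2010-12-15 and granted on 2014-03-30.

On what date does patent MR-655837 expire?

(a) grant + 15 years → 30 March 2029.
(b) filing + 22 years → 15 December 2032.
Later of the two: 15 December 2032.

2032-12-15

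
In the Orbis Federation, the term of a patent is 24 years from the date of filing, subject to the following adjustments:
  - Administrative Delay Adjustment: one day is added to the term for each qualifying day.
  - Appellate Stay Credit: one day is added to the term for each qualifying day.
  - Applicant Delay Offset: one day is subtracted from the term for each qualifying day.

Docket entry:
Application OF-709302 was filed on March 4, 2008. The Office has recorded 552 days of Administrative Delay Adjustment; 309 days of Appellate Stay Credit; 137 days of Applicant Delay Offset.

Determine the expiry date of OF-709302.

Base term: filing date + 24 years → 4 March 2032.
Administrative Delay Adjustment: +552 days → 7 September 2033.
Appellate Stay Credit: +309 days → 13 July 2034.
Applicant Delay Offset: −137 days → 26 February 2034.

2034-02-26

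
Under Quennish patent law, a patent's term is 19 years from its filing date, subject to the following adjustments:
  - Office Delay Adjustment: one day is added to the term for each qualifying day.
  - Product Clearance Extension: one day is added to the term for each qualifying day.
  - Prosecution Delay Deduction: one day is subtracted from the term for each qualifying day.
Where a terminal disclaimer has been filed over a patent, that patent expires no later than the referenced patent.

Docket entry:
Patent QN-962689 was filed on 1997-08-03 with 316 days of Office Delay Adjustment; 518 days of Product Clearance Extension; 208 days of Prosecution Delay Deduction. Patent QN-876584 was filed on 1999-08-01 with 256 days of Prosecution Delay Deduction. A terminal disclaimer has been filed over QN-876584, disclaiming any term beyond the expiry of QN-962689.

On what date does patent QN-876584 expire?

Natural term of QN-876584:
  Base: filing + 19 years → 1 August 2018.
  Prosecution Delay Deduction: −256 days → 18 November 2017.
Expiry of referenced patent QN-962689:
  Base: filing + 19 years → 3 August 2016.
  Office Delay Adjustment: +316 days → 15 June 2017.
  Product Clearance Extension: +518 days → 15 November 2018.
  Prosecution Delay Deduction: −208 days → 21 April 2018.
Terminal disclaimer: QN-876584 expires on the earlier of 18 November 2017 and 21 April 2018.

November 18, 2017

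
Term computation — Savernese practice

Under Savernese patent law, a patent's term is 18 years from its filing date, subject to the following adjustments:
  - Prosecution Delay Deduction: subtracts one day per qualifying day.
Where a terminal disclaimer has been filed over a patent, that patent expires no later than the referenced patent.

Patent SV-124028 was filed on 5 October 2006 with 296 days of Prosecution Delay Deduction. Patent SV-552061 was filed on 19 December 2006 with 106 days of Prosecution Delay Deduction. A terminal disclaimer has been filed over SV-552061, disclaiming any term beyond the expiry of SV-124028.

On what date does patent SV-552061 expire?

December 14, 2023

Natural term of SV-552061:
  Base: filing + 18 years → 19 December 2024.
  Prosecution Delay Deduction: −106 days → 4 September 2024.
Expiry of referenced patent SV-124028:
  Base: filing + 18 years → 5 October 2024.
  Prosecution Delay Deduction: −296 days → 14 December 2023.
Terminal disclaimer: SV-552061 expires on the earlier of 4 September 2024 and 14 December 2023.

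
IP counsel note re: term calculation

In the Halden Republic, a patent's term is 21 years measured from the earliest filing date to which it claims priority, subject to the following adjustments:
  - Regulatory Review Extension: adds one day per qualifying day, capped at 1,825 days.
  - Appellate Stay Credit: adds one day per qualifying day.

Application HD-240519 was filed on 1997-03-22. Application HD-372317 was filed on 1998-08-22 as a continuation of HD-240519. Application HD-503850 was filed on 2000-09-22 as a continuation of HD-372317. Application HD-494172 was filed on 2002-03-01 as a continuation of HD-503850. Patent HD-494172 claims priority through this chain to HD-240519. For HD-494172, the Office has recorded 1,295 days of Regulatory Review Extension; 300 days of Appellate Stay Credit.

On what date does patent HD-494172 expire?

2022-08-03

Earliest priority filing: 22 March 1997.
Base term: 22 March 1997 + 21 years → 22 March 2018.
Regulatory Review Extension: 1295 days (within the 1825-day cap) → +1295 days → 7 October 2021.
Appellate Stay Credit: +300 days → 3 August 2022.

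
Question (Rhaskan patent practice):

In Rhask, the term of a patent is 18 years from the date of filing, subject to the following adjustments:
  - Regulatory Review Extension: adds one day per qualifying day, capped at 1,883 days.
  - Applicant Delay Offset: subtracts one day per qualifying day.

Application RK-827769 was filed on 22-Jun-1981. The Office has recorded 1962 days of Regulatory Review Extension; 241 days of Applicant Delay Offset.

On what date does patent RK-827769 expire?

Base term: filing date + 18 years → 22 June 1999.
Regulatory Review Extension: 1962 days claimed exceeds the 1883-day cap, so +1883 days → 17 August 2004.
Applicant Delay Offset: −241 days → 20 December 2003.

December 20, 2003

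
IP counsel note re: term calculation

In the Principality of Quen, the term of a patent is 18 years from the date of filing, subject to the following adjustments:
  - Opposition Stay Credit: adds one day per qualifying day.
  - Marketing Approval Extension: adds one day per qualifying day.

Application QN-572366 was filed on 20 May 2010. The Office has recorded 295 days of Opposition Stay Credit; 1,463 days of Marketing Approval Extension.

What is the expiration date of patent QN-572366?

Base term: filing date + 18 years → 20 May 2028.
Opposition Stay Credit: +295 days → 11 March 2029.
Marketing Approval Extension: +1463 days → 13 March 2033.

2033-03-13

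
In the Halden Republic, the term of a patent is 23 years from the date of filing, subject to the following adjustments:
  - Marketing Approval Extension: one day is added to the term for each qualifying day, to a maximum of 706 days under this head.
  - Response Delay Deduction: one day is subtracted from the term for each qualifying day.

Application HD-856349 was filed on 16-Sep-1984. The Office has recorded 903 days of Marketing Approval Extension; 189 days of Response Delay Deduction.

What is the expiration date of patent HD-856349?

Base term: filing date + 23 years → 16 September 2007.
Marketing Approval Extension: 903 days claimed exceeds the 706-day cap, so +706 days → 22 August 2009.
Response Delay Deduction: −189 days → 14 February 2009.

February 14, 2009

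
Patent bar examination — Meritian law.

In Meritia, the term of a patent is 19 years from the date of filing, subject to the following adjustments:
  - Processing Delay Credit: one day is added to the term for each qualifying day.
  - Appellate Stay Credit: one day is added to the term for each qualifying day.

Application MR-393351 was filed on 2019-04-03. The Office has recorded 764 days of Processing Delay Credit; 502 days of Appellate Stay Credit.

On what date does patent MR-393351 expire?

September 20, 2041

Base term: filing date + 19 years → 3 April 2038.
Processing Delay Credit: +764 days → 6 May 2040.
Appellate Stay Credit: +502 days → 20 September 2041.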